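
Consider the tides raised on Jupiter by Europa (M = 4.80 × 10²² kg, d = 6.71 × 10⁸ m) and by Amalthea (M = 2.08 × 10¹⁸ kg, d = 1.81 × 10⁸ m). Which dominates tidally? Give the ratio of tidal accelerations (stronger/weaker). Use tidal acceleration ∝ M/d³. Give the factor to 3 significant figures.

The tide-raising term goes as M/d³ (the gradient of a 1/d² field).
Europa: (4.80 × 10²²) / (6.71 × 10⁸)³ = 1.589 × 10⁻⁴
Amalthea: (2.08 × 10¹⁸) / (1.81 × 10⁸)³ = 3.508 × 10⁻⁷
Ratio (larger/smaller) = 453

Europa, by a factor of ≈ 453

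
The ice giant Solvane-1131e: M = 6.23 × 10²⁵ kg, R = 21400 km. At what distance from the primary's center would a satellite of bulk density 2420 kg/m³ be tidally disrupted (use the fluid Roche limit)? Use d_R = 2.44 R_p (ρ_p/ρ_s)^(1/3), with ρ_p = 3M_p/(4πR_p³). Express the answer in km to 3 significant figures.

44700 km

ρ_p = 3M_p/(4πR_p³) = 3 × (6.23 × 10²⁵) / (4π × (2.14 × 10⁷ m)³) = 1520 kg/m³
d_R = 2.44 × 21400 km × (1520/2420)^(1/3)
    = 44700 km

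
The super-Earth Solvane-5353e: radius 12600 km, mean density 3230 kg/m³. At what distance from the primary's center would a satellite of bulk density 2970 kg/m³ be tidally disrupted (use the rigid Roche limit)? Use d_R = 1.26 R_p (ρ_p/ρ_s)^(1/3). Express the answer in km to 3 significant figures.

16300 km

d_R = 1.26 × 12600 km × (3230/2970)^(1/3)
    = 16300 km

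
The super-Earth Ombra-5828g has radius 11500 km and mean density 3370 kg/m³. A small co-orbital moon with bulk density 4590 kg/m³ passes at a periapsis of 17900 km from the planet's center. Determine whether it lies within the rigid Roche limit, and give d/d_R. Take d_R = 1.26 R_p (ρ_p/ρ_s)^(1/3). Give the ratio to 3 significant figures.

d_R = 1.26 × (11500 km) × (3370/4590)^(1/3) = 13070 km
d/d_R = (17900) / (13070) = 1.37
Since d/d_R > 1, the body is outside the Roche limit.

outside; d/d_R ≈ 1.37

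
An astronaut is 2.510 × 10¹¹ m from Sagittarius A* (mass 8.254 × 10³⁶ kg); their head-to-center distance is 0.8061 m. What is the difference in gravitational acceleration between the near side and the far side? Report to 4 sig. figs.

1.123 × 10⁻⁷ m/s²

Near-to-far spans 2r, so the tidal difference is twice the near-to-center value: 4GMr/d³.
a_tidal = 4GMr/d³
        = 4 × (6.674 × 10⁻¹¹) × (8.254 × 10³⁶) × (0.8061) / (2.510 × 10¹¹)³
        = 1.123 × 10⁻⁷ m/s²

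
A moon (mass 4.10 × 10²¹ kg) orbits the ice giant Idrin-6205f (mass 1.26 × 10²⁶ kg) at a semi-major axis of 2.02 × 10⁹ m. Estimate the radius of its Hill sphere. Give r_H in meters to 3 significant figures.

4.47 × 10⁷ m

r_H ≈ a (m/3M)^(1/3)
    = (2.02 × 10⁹) × (4.10 × 10²¹ / (3 × 1.26 × 10²⁶))^(1/3)
    = 4.47 × 10⁷ m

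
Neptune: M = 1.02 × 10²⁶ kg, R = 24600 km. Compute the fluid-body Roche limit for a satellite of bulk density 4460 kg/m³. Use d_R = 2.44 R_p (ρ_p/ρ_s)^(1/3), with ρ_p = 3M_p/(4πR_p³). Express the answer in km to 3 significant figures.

ρ_p = 3M_p/(4πR_p³) = 3 × (1.02 × 10²⁶) / (4π × (2.46 × 10⁷ m)³) = 1640 kg/m³
d_R = 2.44 × 24600 km × (1640/4460)^(1/3)
    = 43000 km

43000 km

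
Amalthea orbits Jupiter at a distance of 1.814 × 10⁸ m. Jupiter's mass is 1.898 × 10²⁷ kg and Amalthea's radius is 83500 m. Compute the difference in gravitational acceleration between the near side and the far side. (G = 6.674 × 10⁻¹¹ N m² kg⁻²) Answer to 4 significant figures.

a_tidal = 4GMr/d³
        = 4 × (6.674 × 10⁻¹¹) × (1.898 × 10²⁷) × (83500) / (1.814 × 10⁸)³
        = 7.088 × 10⁻³ m/s²

7.088 × 10⁻³ m/s²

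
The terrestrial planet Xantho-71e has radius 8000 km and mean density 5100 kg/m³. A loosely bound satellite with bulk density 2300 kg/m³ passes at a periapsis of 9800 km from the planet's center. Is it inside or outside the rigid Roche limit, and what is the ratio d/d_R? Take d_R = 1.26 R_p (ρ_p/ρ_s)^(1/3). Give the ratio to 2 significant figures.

d_R = 1.26 × (8000 km) × (5100/2300)^(1/3) = 13140 km
d/d_R = (9800) / (13140) = 0.75
Since d/d_R < 1, the body is inside the Roche limit.

inside; d/d_R ≈ 0.75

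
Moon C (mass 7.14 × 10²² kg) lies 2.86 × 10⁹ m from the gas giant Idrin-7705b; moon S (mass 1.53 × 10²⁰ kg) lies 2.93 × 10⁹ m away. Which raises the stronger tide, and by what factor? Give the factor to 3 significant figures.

Moon C, by a factor of ≈ 502

Tidal acceleration ∝ M/d³, so compare M/d³ for each.
Moon C: (7.14 × 10²²) / (2.86 × 10⁹)³ = 3.052 × 10⁻⁶
Moon S: (1.53 × 10²⁰) / (2.93 × 10⁹)³ = 6.083 × 10⁻⁹
Ratio (larger/smaller) = 502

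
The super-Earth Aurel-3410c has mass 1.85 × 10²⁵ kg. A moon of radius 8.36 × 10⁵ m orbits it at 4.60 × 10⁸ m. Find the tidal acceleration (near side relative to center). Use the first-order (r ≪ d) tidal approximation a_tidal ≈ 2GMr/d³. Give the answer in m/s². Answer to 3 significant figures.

a_tidal = 2GMr/d³
        = 2 × (6.674 × 10⁻¹¹) × (1.85 × 10²⁵) × (8.36 × 10⁵) / (4.60 × 10⁸)³
        = 2.12 × 10⁻⁵ m/s²

2.12 × 10⁻⁵ m/s²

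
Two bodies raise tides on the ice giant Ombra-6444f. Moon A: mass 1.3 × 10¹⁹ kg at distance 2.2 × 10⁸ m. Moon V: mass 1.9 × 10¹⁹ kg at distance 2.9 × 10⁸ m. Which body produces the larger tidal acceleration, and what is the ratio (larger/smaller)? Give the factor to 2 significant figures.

Tidal acceleration ∝ M/d³, so compare M/d³ for each.
Moon A: (1.3 × 10¹⁹) / (2.2 × 10⁸)³ = 1.221 × 10⁻⁶
Moon V: (1.9 × 10¹⁹) / (2.9 × 10⁸)³ = 7.790 × 10⁻⁷
Ratio (larger/smaller) = 1.6

Moon A, by a factor of ≈ 1.6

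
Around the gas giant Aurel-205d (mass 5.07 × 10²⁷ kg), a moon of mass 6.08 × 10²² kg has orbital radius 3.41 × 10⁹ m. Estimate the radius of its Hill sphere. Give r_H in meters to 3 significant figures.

r_H ≈ a (m/3M)^(1/3)
    = (3.41 × 10⁹) × (6.08 × 10²² / (3 × 5.07 × 10²⁷))^(1/3)
    = 5.41 × 10⁷ m

5.41 × 10⁷ m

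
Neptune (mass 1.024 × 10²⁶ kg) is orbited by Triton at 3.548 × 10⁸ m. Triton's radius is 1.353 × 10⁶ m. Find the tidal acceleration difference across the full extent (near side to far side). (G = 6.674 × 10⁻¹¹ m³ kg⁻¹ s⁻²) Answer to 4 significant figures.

The field gradient is 2GM/d³; across the full diameter 2r the difference is 4GMr/d³.
a_tidal = 4GMr/d³
        = 4 × (6.674 × 10⁻¹¹) × (1.024 × 10²⁶) × (1.353 × 10⁶) / (3.548 × 10⁸)³
        = 8.281 × 10⁻⁴ m/s²

8.281 × 10⁻⁴ m/s²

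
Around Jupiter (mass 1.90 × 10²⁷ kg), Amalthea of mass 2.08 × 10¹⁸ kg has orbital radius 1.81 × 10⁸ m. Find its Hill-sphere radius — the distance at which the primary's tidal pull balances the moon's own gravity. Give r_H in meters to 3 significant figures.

r_H ≈ a (m/3M)^(1/3)
    = (1.81 × 10⁸) × (2.08 × 10¹⁸ / (3 × 1.90 × 10²⁷))^(1/3)
    = 1.29 × 10⁵ m

1.29 × 10⁵ m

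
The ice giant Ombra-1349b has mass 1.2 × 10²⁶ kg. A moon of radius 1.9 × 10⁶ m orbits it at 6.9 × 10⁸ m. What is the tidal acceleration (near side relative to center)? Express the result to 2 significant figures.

Δg = 2GMr/d³
   = 2 × (6.674 × 10⁻¹¹) × (1.2 × 10²⁶) × (1.9 × 10⁶) / (6.9 × 10⁸)³
   = 9.3 × 10⁻⁵ m/s²

9.3 × 10⁻⁵ m/s²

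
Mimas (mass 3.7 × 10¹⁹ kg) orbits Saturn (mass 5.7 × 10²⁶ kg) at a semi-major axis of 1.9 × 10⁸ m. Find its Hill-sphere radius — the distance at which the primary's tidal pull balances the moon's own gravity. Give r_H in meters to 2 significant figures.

r_H ≈ a (m/3M)^(1/3)
    = (1.9 × 10⁸) × (3.7 × 10¹⁹ / (3 × 5.7 × 10²⁶))^(1/3)
    = 5.3 × 10⁵ m

5.3 × 10⁵ m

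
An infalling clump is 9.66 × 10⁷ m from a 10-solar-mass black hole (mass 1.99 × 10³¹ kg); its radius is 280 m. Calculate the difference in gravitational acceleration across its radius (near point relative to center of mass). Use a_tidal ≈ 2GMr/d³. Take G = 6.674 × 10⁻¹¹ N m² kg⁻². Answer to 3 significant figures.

Since r ≪ d, expand the inverse-square field across one radius to get the leading 2GMr/d³ term.
a_tidal = 2GMr/d³
        = 2 × (6.674 × 10⁻¹¹) × (1.99 × 10³¹) × (280) / (9.66 × 10⁷)³
        = 8.25 × 10⁻¹ m/s²

8.25 × 10⁻¹ m/s²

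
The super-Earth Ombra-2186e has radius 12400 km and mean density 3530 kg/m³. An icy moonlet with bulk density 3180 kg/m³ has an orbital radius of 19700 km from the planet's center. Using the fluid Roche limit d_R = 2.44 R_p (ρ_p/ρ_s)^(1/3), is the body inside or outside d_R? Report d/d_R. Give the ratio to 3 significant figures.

d_R = 2.44 × (12400 km) × (3530/3180)^(1/3) = 31330 km
d/d_R = (19700) / (31330) = 0.629
Since d/d_R < 1, the body is inside the Roche limit.

inside; d/d_R ≈ 0.629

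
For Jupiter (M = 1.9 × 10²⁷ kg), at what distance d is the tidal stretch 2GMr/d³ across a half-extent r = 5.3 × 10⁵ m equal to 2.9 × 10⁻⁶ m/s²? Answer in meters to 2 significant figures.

3.6 × 10⁹ m

2GMr/d³ = a_tidal  ⇒  d = (2GMr / a_tidal)^(1/3)
d = (2 × 6.674×10⁻¹¹ × (1.9 × 10²⁷) × (5.3 × 10⁵) / (2.9 × 10⁻⁶))^(1/3)
  = 3.6 × 10⁹ m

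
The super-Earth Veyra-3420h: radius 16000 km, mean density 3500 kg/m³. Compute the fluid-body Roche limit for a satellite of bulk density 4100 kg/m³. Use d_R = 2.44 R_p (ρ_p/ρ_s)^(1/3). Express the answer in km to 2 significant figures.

37000 km

d_R = 2.44 × 16000 km × (3500/4100)^(1/3)
    = 37000 km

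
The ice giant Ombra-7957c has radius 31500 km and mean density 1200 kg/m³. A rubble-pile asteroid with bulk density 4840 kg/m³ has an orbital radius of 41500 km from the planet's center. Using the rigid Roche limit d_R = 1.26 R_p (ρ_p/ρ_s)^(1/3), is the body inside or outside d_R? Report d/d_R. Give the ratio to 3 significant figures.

d_R = 1.26 × (31500 km) × (1200/4840)^(1/3) = 24930 km
d/d_R = (41500) / (24930) = 1.66
Since d/d_R > 1, the body is outside the Roche limit.

outside; d/d_R ≈ 1.66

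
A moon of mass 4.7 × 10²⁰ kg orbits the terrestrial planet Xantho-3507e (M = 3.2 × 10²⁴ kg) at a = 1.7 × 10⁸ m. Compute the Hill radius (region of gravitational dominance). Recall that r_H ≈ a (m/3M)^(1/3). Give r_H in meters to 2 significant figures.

r_H ≈ a (m/3M)^(1/3)
    = (1.7 × 10⁸) × (4.7 × 10²⁰ / (3 × 3.2 × 10²⁴))^(1/3)
    = 6.2 × 10⁶ m

6.2 × 10⁶ m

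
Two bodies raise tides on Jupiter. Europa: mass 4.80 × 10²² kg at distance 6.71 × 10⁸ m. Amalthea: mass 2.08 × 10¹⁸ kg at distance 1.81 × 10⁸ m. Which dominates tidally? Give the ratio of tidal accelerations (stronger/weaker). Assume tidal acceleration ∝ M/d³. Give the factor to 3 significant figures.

Tidal acceleration ∝ M/d³, so compare M/d³ for each.
Europa: (4.80 × 10²²) / (6.71 × 10⁸)³ = 1.589 × 10⁻⁴
Amalthea: (2.08 × 10¹⁸) / (1.81 × 10⁸)³ = 3.508 × 10⁻⁷
Ratio (larger/smaller) = 453

Europa, by a factor of ≈ 453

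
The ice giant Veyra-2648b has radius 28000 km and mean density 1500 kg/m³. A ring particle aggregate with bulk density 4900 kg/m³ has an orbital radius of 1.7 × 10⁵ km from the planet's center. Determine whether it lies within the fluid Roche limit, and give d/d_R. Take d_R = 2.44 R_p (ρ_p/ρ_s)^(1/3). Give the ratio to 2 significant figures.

d_R = 2.44 × (28000 km) × (1500/4900)^(1/3) = 46040 km
d/d_R = (1.7 × 10⁵) / (46040) = 3.7
Since d/d_R > 1, the body is outside the Roche limit.

outside; d/d_R ≈ 3.7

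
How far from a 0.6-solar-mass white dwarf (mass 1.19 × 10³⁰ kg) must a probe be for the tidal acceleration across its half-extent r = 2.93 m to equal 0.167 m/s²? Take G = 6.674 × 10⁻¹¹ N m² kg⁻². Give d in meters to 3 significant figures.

1.41 × 10⁷ m

2GMr/d³ = a_tidal  ⇒  d = (2GMr / a_tidal)^(1/3)
d = (2 × 6.674×10⁻¹¹ × (1.19 × 10³⁰) × (2.93) / (0.167))^(1/3)
  = 1.41 × 10⁷ m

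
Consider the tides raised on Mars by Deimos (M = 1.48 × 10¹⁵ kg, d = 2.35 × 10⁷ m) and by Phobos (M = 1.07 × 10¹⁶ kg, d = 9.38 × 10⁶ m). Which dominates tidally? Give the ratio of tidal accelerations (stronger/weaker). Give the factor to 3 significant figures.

Tidal stretch scales as M/d³; compute that for each body.
Deimos: (1.48 × 10¹⁵) / (2.35 × 10⁷)³ = 1.140 × 10⁻⁷
Phobos: (1.07 × 10¹⁶) / (9.38 × 10⁶)³ = 1.297 × 10⁻⁵
Ratio (larger/smaller) = 114

Phobos, by a factor of ≈ 114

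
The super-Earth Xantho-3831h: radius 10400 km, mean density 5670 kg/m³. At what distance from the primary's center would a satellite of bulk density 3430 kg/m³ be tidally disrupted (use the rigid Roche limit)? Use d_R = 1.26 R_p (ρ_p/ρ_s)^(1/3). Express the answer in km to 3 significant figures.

15500 km

d_R = 1.26 × 10400 km × (5670/3430)^(1/3)
    = 15500 km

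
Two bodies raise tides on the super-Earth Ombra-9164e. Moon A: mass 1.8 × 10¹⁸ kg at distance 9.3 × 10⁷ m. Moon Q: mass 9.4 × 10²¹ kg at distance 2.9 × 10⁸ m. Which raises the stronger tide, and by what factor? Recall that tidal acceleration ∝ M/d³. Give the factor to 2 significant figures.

Moon Q, by a factor of ≈ 170

Compare M/d³ for the two perturbers:
Moon A: (1.8 × 10¹⁸) / (9.3 × 10⁷)³ = 2.238 × 10⁻⁶
Moon Q: (9.4 × 10²¹) / (2.9 × 10⁸)³ = 3.854 × 10⁻⁴
Ratio (larger/smaller) = 170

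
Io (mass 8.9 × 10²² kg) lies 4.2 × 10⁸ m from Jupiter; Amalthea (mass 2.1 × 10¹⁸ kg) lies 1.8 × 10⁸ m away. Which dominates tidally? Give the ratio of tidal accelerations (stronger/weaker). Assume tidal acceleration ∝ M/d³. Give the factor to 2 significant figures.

Compare M/d³ for the two perturbers:
Io: (8.9 × 10²²) / (4.2 × 10⁸)³ = 1.201 × 10⁻³
Amalthea: (2.1 × 10¹⁸) / (1.8 × 10⁸)³ = 3.601 × 10⁻⁷
Ratio (larger/smaller) = 3300

Io, by a factor of ≈ 3300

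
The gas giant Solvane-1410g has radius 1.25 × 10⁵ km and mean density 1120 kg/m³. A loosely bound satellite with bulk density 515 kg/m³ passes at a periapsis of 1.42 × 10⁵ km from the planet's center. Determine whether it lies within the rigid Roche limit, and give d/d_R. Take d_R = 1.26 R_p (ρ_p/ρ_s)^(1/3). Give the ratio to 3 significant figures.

inside; d/d_R ≈ 0.696

d_R = 1.26 × (1.25 × 10⁵ km) × (1120/515)^(1/3) = 2.041 × 10⁵ km
d/d_R = (1.42 × 10⁵) / (2.041 × 10⁵) = 0.696
Since d/d_R < 1, the body is inside the Roche limit.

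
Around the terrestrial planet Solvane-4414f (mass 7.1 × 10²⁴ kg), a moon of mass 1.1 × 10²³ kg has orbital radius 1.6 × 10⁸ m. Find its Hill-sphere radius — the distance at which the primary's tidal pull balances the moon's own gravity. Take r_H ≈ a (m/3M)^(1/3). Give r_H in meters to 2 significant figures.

2.8 × 10⁷ m

r_H ≈ a (m/3M)^(1/3)
    = (1.6 × 10⁸) × (1.1 × 10²³ / (3 × 7.1 × 10²⁴))^(1/3)
    = 2.8 × 10⁷ m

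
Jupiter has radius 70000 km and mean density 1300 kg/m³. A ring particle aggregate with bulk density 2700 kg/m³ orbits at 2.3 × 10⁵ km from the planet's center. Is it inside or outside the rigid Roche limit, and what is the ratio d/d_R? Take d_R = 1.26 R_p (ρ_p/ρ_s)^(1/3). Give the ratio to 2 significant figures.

d_R = 1.26 × (70000 km) × (1300/2700)^(1/3) = 69130 km
d/d_R = (2.3 × 10⁵) / (69130) = 3.3
Since d/d_R > 1, the body is outside the Roche limit.

outside; d/d_R ≈ 3.3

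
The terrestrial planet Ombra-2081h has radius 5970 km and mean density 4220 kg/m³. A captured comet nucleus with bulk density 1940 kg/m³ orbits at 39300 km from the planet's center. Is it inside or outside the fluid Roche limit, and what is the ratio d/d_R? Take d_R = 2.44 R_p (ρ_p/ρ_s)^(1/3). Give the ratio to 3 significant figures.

outside; d/d_R ≈ 2.08

d_R = 2.44 × (5970 km) × (4220/1940)^(1/3) = 18870 km
d/d_R = (39300) / (18870) = 2.08
Since d/d_R > 1, the body is outside the Roche limit.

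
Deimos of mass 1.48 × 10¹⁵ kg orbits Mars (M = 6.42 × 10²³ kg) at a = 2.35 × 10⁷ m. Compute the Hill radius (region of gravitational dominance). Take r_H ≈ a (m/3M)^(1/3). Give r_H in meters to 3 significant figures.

2.15 × 10⁴ m

r_H ≈ a (m/3M)^(1/3)
    = (2.35 × 10⁷) × (1.48 × 10¹⁵ / (3 × 6.42 × 10²³))^(1/3)
    = 2.15 × 10⁴ m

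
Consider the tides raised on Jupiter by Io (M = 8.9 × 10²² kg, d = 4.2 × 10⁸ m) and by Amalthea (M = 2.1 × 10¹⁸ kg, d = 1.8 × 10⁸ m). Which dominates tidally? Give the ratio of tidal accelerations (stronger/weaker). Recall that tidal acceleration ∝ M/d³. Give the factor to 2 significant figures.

Tidal acceleration ∝ M/d³, so compare M/d³ for each.
Io: (8.9 × 10²²) / (4.2 × 10⁸)³ = 1.201 × 10⁻³
Amalthea: (2.1 × 10¹⁸) / (1.8 × 10⁸)³ = 3.601 × 10⁻⁷
Ratio (larger/smaller) = 3300

Io, by a factor of ≈ 3300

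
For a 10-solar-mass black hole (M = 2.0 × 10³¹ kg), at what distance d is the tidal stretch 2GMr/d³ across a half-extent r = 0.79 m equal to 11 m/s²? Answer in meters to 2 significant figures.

5.8 × 10⁶ m

2GMr/d³ = a_tidal  ⇒  d = (2GMr / a_tidal)^(1/3)
d = (2 × 6.674×10⁻¹¹ × (2.0 × 10³¹) × (0.79) / (11))^(1/3)
  = 5.8 × 10⁶ m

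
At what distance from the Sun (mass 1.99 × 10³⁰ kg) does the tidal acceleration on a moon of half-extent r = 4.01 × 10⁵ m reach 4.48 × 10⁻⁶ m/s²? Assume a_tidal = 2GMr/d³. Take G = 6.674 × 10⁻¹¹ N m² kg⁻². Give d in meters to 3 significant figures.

2GMr/d³ = a_tidal  ⇒  d = (2GMr / a_tidal)^(1/3)
d = (2 × 6.674×10⁻¹¹ × (1.99 × 10³⁰) × (4.01 × 10⁵) / (4.48 × 10⁻⁶))^(1/3)
  = 2.88 × 10¹⁰ m

2.88 × 10¹⁰ m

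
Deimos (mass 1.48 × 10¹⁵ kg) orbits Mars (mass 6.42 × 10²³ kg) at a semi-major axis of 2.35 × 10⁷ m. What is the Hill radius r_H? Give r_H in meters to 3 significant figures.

2.15 × 10⁴ m

r_H ≈ a (m/3M)^(1/3)
    = (2.35 × 10⁷) × (1.48 × 10¹⁵ / (3 × 6.42 × 10²³))^(1/3)
    = 2.15 × 10⁴ m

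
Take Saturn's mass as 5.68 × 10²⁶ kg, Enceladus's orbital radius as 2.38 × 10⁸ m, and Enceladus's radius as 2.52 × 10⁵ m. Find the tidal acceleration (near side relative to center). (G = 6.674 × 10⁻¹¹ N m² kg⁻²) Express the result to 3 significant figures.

The tidal stretch is the gradient of GM/d² times the body's extent r, hence the 1/d³ dependence.
Δa = 2GMr/d³
   = 2 × (6.674 × 10⁻¹¹) × (5.68 × 10²⁶) × (2.52 × 10⁵) / (2.38 × 10⁸)³
   = 1.42 × 10⁻³ m/s²

1.42 × 10⁻³ m/s²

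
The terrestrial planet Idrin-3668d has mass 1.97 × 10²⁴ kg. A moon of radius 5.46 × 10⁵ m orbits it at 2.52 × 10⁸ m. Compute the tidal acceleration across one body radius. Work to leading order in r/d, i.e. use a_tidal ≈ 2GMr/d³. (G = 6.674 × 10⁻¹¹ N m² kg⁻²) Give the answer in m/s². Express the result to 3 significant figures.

Δa = 2GMr/d³
   = 2 × (6.674 × 10⁻¹¹) × (1.97 × 10²⁴) × (5.46 × 10⁵) / (2.52 × 10⁸)³
   = 8.97 × 10⁻⁶ m/s²

8.97 × 10⁻⁶ m/s²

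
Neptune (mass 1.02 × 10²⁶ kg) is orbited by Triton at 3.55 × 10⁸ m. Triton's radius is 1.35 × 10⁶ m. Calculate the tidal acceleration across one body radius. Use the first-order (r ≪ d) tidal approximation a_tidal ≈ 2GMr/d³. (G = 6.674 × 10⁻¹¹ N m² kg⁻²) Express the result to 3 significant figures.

4.11 × 10⁻⁴ m/s²

Since r ≪ d, expand the inverse-square field across one radius to get the leading 2GMr/d³ term.
a_tidal = 2GMr/d³
        = 2 × (6.674 × 10⁻¹¹) × (1.02 × 10²⁶) × (1.35 × 10⁶) / (3.55 × 10⁸)³
        = 4.11 × 10⁻⁴ m/s²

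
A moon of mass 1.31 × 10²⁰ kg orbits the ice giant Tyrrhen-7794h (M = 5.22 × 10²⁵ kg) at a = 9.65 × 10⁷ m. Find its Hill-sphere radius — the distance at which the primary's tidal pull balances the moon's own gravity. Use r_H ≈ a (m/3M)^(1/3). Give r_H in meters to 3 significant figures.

9.09 × 10⁵ m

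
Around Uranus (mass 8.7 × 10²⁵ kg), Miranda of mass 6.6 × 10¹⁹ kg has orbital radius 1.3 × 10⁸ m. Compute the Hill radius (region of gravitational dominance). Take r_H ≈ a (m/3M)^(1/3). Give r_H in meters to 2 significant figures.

r_H ≈ a (m/3M)^(1/3)
    = (1.3 × 10⁸) × (6.6 × 10¹⁹ / (3 × 8.7 × 10²⁵))^(1/3)
    = 8.2 × 10⁵ m

8.2 × 10⁵ m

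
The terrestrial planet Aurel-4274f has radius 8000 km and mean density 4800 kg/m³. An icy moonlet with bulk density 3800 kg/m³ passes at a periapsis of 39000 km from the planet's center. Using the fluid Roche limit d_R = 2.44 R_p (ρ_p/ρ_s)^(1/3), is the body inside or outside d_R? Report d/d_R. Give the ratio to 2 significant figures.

outside; d/d_R ≈ 1.8

d_R = 2.44 × (8000 km) × (4800/3800)^(1/3) = 21100 km
d/d_R = (39000) / (21100) = 1.8
Since d/d_R > 1, the body is outside the Roche limit.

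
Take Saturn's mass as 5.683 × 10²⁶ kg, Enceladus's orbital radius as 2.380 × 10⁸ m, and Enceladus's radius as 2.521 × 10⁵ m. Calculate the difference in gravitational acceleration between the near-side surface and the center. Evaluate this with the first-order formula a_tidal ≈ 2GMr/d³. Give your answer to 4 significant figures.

1.419 × 10⁻³ m/s²

Differencing GM/(d−r)² and GM/d² to first order in r/d gives 2GMr/d³.
Δa = 2GMr/d³
   = 2 × (6.674 × 10⁻¹¹) × (5.683 × 10²⁶) × (2.521 × 10⁵) / (2.380 × 10⁸)³
   = 1.419 × 10⁻³ m/s²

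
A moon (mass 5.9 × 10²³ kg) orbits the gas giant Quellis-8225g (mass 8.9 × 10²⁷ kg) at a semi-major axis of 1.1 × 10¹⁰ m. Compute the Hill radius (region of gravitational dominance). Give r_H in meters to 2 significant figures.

r_H ≈ a (m/3M)^(1/3)
    = (1.1 × 10¹⁰) × (5.9 × 10²³ / (3 × 8.9 × 10²⁷))^(1/3)
    = 3.1 × 10⁸ m

3.1 × 10⁸ m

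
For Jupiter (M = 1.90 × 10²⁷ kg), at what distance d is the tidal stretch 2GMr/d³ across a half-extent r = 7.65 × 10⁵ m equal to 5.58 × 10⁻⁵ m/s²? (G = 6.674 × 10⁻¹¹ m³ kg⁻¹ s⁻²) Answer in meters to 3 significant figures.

2GMr/d³ = a_tidal  ⇒  d = (2GMr / a_tidal)^(1/3)
d = (2 × 6.674×10⁻¹¹ × (1.90 × 10²⁷) × (7.65 × 10⁵) / (5.58 × 10⁻⁵))^(1/3)
  = 1.51 × 10⁹ m

1.51 × 10⁹ m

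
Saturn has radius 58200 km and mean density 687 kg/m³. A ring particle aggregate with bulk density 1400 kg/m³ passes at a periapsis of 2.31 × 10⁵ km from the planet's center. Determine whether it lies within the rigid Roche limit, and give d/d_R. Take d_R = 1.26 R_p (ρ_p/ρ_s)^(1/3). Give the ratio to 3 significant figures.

d_R = 1.26 × (58200 km) × (687/1400)^(1/3) = 57840 km
d/d_R = (2.31 × 10⁵) / (57840) = 3.99
Since d/d_R > 1, the body is outside the Roche limit.

outside; d/d_R ≈ 3.99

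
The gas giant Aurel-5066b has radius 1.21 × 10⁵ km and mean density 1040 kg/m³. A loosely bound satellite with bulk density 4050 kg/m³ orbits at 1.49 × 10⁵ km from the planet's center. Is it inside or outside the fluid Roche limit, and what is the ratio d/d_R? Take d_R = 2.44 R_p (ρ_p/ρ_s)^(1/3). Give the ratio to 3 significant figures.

d_R = 2.44 × (1.21 × 10⁵ km) × (1040/4050)^(1/3) = 1.877 × 10⁵ km
d/d_R = (1.49 × 10⁵) / (1.877 × 10⁵) = 0.794
Since d/d_R < 1, the body is inside the Roche limit.

inside; d/d_R ≈ 0.794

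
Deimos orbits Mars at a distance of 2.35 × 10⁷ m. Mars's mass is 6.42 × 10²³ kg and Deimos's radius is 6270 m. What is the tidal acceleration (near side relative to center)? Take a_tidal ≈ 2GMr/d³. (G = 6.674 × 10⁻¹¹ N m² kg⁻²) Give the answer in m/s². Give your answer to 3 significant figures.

Since r ≪ d, expand the inverse-square field across one radius to get the leading 2GMr/d³ term.
Δg = 2GMr/d³
   = 2 × (6.674 × 10⁻¹¹) × (6.42 × 10²³) × (6270) / (2.35 × 10⁷)³
   = 4.14 × 10⁻⁵ m/s²

4.14 × 10⁻⁵ m/s²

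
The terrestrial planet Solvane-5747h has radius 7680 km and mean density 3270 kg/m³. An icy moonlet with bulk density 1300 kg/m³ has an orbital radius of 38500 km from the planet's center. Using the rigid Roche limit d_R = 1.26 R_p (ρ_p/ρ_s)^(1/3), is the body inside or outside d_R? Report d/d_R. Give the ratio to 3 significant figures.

outside; d/d_R ≈ 2.93

d_R = 1.26 × (7680 km) × (3270/1300)^(1/3) = 13160 km
d/d_R = (38500) / (13160) = 2.93
Since d/d_R > 1, the body is outside the Roche limit.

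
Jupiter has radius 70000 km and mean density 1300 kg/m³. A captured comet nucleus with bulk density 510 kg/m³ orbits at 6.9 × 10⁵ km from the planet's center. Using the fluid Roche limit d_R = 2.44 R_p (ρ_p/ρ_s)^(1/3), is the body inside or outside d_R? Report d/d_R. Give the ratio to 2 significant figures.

outside; d/d_R ≈ 3.0

d_R = 2.44 × (70000 km) × (1300/510)^(1/3) = 2.333 × 10⁵ km
d/d_R = (6.9 × 10⁵) / (2.333 × 10⁵) = 3.0
Since d/d_R > 1, the body is outside the Roche limit.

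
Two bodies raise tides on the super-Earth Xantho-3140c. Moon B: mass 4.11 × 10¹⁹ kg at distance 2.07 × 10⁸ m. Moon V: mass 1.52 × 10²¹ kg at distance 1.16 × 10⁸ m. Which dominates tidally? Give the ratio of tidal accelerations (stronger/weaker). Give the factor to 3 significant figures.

The tide-raising term goes as M/d³ (the gradient of a 1/d² field).
Moon B: (4.11 × 10¹⁹) / (2.07 × 10⁸)³ = 4.634 × 10⁻⁶
Moon V: (1.52 × 10²¹) / (1.16 × 10⁸)³ = 9.738 × 10⁻⁴
Ratio (larger/smaller) = 210

Moon V, by a factor of ≈ 210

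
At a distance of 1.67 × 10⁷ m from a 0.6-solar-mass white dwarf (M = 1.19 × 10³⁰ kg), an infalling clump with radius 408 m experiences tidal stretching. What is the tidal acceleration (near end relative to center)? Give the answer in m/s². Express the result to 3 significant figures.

1.39 × 10¹ m/s²

Δa = 2GMr/d³
   = 2 × (6.674 × 10⁻¹¹) × (1.19 × 10³⁰) × (408) / (1.67 × 10⁷)³
   = 1.39 × 10¹ m/s²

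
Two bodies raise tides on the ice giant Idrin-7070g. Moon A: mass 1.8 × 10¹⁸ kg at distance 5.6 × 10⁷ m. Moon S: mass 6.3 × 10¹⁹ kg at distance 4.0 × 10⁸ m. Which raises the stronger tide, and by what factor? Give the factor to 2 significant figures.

Compare M/d³ for the two perturbers:
Moon A: (1.8 × 10¹⁸) / (5.6 × 10⁷)³ = 1.025 × 10⁻⁵
Moon S: (6.3 × 10¹⁹) / (4.0 × 10⁸)³ = 9.844 × 10⁻⁷
Ratio (larger/smaller) = 10

Moon A, by a factor of ≈ 10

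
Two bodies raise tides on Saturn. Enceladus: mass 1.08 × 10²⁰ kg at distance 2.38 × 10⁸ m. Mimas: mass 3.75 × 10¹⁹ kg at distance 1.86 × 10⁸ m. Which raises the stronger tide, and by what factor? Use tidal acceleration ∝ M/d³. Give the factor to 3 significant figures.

Tidal stretch scales as M/d³; compute that for each body.
Enceladus: (1.08 × 10²⁰) / (2.38 × 10⁸)³ = 8.011 × 10⁻⁶
Mimas: (3.75 × 10¹⁹) / (1.86 × 10⁸)³ = 5.828 × 10⁻⁶
Ratio (larger/smaller) = 1.37

Enceladus, by a factor of ≈ 1.37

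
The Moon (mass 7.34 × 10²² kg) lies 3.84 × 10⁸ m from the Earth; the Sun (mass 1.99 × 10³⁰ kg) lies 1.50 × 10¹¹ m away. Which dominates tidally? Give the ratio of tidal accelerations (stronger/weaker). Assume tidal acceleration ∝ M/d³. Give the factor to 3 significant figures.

The Moon, by a factor of ≈ 2.20

Tidal stretch scales as M/d³; compute that for each body.
The Moon: (7.34 × 10²²) / (3.84 × 10⁸)³ = 1.296 × 10⁻³
The Sun: (1.99 × 10³⁰) / (1.50 × 10¹¹)³ = 5.896 × 10⁻⁴
Ratio (larger/smaller) = 2.20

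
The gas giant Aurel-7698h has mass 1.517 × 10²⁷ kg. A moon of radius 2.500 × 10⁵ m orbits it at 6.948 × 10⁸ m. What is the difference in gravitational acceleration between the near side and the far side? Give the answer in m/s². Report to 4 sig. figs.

The field gradient is 2GM/d³; across the full diameter 2r the difference is 4GMr/d³.
Δa = 4GMr/d³
   = 4 × (6.674 × 10⁻¹¹) × (1.517 × 10²⁷) × (2.500 × 10⁵) / (6.948 × 10⁸)³
   = 3.019 × 10⁻⁴ m/s²

3.019 × 10⁻⁴ m/s²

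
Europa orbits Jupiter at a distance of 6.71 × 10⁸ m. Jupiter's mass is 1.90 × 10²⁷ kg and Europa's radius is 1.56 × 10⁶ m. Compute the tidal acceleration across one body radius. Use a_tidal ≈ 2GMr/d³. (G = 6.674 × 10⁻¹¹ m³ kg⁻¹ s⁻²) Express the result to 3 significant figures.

1.31 × 10⁻³ m/s²

Δa = 2GMr/d³
   = 2 × (6.674 × 10⁻¹¹) × (1.90 × 10²⁷) × (1.56 × 10⁶) / (6.71 × 10⁸)³
   = 1.31 × 10⁻³ m/s²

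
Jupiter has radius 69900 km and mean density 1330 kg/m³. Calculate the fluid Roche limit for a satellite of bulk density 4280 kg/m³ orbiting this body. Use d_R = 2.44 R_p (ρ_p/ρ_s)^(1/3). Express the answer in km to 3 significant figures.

d_R = 2.44 × 69900 km × (1330/4280)^(1/3)
    = 1.16 × 10⁵ km

1.16 × 10⁵ km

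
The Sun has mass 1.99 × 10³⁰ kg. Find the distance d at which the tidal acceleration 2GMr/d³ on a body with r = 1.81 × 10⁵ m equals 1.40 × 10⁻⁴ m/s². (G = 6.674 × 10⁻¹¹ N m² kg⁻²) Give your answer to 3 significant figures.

7.00 × 10⁹ m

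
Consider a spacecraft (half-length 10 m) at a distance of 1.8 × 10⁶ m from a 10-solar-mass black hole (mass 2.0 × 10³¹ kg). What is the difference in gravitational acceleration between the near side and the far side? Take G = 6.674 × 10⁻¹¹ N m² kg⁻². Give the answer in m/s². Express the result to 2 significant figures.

Differencing GM/(d−r)² and GM/(d+r)² to first order in r/d gives 4GMr/d³.
a_tidal = 4GMr/d³
        = 4 × (6.674 × 10⁻¹¹) × (2.0 × 10³¹) × (10) / (1.8 × 10⁶)³
        = 9.2 × 10³ m/s²

9.2 × 10³ m/s²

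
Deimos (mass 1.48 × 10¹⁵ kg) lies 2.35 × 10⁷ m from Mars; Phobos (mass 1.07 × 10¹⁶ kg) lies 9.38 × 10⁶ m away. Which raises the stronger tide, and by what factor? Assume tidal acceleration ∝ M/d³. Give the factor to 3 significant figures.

Tidal stretch scales as M/d³; compute that for each body.
Deimos: (1.48 × 10¹⁵) / (2.35 × 10⁷)³ = 1.140 × 10⁻⁷
Phobos: (1.07 × 10¹⁶) / (9.38 × 10⁶)³ = 1.297 × 10⁻⁵
Ratio (larger/smaller) = 114

Phobos, by a factor of ≈ 114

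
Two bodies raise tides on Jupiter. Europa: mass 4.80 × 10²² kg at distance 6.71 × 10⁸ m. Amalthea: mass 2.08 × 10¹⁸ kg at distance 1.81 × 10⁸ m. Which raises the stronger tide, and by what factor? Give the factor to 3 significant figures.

Tidal stretch scales as M/d³; compute that for each body.
Europa: (4.80 × 10²²) / (6.71 × 10⁸)³ = 1.589 × 10⁻⁴
Amalthea: (2.08 × 10¹⁸) / (1.81 × 10⁸)³ = 3.508 × 10⁻⁷
Ratio (larger/smaller) = 453

Europa, by a factor of ≈ 453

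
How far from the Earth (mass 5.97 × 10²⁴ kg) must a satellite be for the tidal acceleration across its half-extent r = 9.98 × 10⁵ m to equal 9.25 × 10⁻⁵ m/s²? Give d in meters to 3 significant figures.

2GMr/d³ = a_tidal  ⇒  d = (2GMr / a_tidal)^(1/3)
d = (2 × 6.674×10⁻¹¹ × (5.97 × 10²⁴) × (9.98 × 10⁵) / (9.25 × 10⁻⁵))^(1/3)
  = 2.05 × 10⁸ m

2.05 × 10⁸ m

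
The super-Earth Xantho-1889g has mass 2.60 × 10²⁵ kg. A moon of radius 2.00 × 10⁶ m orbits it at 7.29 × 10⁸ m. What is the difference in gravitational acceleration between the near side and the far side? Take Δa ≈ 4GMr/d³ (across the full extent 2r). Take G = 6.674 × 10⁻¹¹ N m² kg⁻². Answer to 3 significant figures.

3.58 × 10⁻⁵ m/s²

a_tidal = 4GMr/d³
        = 4 × (6.674 × 10⁻¹¹) × (2.60 × 10²⁵) × (2.00 × 10⁶) / (7.29 × 10⁸)³
        = 3.58 × 10⁻⁵ m/s²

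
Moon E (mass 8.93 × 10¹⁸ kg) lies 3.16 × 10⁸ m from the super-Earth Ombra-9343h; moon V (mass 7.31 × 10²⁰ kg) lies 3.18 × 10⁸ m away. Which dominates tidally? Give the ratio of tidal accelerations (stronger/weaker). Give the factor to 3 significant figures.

Moon V, by a factor of ≈ 80.3

Tidal acceleration ∝ M/d³, so compare M/d³ for each.
Moon E: (8.93 × 10¹⁸) / (3.16 × 10⁸)³ = 2.830 × 10⁻⁷
Moon V: (7.31 × 10²⁰) / (3.18 × 10⁸)³ = 2.273 × 10⁻⁵
Ratio (larger/smaller) = 80.3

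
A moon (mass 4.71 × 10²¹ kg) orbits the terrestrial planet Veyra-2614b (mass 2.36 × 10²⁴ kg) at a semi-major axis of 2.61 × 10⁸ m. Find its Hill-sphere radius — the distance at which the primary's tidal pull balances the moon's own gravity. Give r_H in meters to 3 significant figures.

r_H ≈ a (m/3M)^(1/3)
    = (2.61 × 10⁸) × (4.71 × 10²¹ / (3 × 2.36 × 10²⁴))^(1/3)
    = 2.28 × 10⁷ m

2.28 × 10⁷ m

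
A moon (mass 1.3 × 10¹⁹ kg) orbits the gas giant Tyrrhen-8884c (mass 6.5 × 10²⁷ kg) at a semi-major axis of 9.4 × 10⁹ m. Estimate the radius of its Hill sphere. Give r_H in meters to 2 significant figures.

r_H ≈ a (m/3M)^(1/3)
    = (9.4 × 10⁹) × (1.3 × 10¹⁹ / (3 × 6.5 × 10²⁷))^(1/3)
    = 8.2 × 10⁶ m

8.2 × 10⁶ m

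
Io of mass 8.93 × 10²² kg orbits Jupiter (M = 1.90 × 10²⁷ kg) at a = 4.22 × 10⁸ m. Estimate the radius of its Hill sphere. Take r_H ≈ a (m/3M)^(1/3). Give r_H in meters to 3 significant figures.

1.06 × 10⁷ m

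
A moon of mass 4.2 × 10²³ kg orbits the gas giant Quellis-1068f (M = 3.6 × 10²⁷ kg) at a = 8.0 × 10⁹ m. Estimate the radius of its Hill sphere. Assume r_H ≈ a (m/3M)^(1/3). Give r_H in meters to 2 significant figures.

2.7 × 10⁸ m

r_H ≈ a (m/3M)^(1/3)
    = (8.0 × 10⁹) × (4.2 × 10²³ / (3 × 3.6 × 10²⁷))^(1/3)
    = 2.7 × 10⁸ m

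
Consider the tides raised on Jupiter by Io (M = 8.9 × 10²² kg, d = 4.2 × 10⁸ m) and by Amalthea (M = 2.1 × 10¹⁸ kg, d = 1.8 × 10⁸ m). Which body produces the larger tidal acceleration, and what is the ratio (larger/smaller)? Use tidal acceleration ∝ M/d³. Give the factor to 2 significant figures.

The tide-raising term goes as M/d³ (the gradient of a 1/d² field).
Io: (8.9 × 10²²) / (4.2 × 10⁸)³ = 1.201 × 10⁻³
Amalthea: (2.1 × 10¹⁸) / (1.8 × 10⁸)³ = 3.601 × 10⁻⁷
Ratio (larger/smaller) = 3300

Io, by a factor of ≈ 3300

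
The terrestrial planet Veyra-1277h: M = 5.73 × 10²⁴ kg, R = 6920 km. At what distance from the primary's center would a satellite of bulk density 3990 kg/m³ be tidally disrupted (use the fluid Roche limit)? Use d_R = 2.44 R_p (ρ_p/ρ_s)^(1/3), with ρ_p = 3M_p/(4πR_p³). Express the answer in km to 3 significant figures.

ρ_p = 3M_p/(4πR_p³) = 3 × (5.73 × 10²⁴) / (4π × (6.92 × 10⁶ m)³) = 4130 kg/m³
d_R = 2.44 × 6920 km × (4130/3990)^(1/3)
    = 17100 km

17100 km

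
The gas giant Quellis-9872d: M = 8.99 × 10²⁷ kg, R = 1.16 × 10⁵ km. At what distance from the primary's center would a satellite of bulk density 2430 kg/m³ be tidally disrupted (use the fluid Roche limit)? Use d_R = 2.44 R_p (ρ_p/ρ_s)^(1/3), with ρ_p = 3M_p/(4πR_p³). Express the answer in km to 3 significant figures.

2.34 × 10⁵ km

ρ_p = 3M_p/(4πR_p³) = 3 × (8.99 × 10²⁷) / (4π × (1.16 × 10⁸ m)³) = 1370 kg/m³
d_R = 2.44 × 1.16 × 10⁵ km × (1370/2430)^(1/3)
    = 2.34 × 10⁵ km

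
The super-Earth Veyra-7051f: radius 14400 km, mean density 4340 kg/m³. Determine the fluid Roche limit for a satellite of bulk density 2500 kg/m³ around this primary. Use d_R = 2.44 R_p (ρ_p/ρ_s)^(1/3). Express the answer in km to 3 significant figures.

d_R = 2.44 × 14400 km × (4340/2500)^(1/3)
    = 42200 km

42200 km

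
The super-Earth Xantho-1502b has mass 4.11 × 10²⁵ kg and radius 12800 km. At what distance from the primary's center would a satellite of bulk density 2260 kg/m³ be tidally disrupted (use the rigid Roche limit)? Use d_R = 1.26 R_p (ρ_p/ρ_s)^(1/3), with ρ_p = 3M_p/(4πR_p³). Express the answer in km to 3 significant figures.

ρ_p = 3M_p/(4πR_p³) = 3 × (4.11 × 10²⁵) / (4π × (1.28 × 10⁷ m)³) = 4680 kg/m³
d_R = 1.26 × 12800 km × (4680/2260)^(1/3)
    = 20600 km

20600 km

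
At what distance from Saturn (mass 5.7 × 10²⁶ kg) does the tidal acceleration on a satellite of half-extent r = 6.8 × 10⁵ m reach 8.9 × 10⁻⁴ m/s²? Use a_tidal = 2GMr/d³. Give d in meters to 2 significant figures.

3.9 × 10⁸ m

2GMr/d³ = a_tidal  ⇒  d = (2GMr / a_tidal)^(1/3)
d = (2 × 6.674×10⁻¹¹ × (5.7 × 10²⁶) × (6.8 × 10⁵) / (8.9 × 10⁻⁴))^(1/3)
  = 3.9 × 10⁸ m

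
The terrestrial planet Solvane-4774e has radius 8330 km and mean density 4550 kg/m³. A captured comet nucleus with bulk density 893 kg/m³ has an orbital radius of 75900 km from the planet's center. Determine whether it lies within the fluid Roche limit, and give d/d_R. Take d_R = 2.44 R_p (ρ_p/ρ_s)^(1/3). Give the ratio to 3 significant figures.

outside; d/d_R ≈ 2.17

d_R = 2.44 × (8330 km) × (4550/893)^(1/3) = 34970 km
d/d_R = (75900) / (34970) = 2.17
Since d/d_R > 1, the body is outside the Roche limit.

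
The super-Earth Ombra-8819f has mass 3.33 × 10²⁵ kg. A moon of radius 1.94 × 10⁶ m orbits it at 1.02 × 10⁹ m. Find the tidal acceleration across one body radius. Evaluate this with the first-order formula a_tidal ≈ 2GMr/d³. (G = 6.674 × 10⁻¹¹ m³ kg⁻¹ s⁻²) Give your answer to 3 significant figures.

Δg = 2GMr/d³
   = 2 × (6.674 × 10⁻¹¹) × (3.33 × 10²⁵) × (1.94 × 10⁶) / (1.02 × 10⁹)³
   = 8.13 × 10⁻⁶ m/s²

8.13 × 10⁻⁶ m/s²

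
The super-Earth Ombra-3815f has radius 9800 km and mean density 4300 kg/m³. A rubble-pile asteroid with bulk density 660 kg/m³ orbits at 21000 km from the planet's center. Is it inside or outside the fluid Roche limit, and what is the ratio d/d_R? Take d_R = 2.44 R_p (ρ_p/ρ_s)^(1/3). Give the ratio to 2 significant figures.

d_R = 2.44 × (9800 km) × (4300/660)^(1/3) = 44660 km
d/d_R = (21000) / (44660) = 0.47
Since d/d_R < 1, the body is inside the Roche limit.

inside; d/d_R ≈ 0.47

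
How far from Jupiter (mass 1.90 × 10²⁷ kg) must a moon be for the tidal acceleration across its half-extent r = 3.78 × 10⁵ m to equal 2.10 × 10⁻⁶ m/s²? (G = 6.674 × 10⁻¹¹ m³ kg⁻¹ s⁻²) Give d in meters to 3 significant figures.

3.57 × 10⁹ m

2GMr/d³ = a_tidal  ⇒  d = (2GMr / a_tidal)^(1/3)
d = (2 × 6.674×10⁻¹¹ × (1.90 × 10²⁷) × (3.78 × 10⁵) / (2.10 × 10⁻⁶))^(1/3)
  = 3.57 × 10⁹ m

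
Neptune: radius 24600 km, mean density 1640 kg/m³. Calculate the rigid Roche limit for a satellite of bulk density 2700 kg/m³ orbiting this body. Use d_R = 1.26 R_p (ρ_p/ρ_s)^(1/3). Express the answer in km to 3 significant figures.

26300 km

d_R = 1.26 × 24600 km × (1640/2700)^(1/3)
    = 26300 km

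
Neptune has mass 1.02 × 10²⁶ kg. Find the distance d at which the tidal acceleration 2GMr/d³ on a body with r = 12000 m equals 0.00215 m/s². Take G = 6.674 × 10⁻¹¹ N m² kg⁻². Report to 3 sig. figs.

4.24 × 10⁷ m

2GMr/d³ = a_tidal  ⇒  d = (2GMr / a_tidal)^(1/3)
d = (2 × 6.674×10⁻¹¹ × (1.02 × 10²⁶) × (12000) / (0.00215))^(1/3)
  = 4.24 × 10⁷ m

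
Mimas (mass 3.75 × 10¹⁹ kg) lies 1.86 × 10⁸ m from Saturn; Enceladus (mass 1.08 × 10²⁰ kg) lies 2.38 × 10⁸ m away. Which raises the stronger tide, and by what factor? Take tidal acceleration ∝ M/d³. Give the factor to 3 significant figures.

Tidal acceleration ∝ M/d³, so compare M/d³ for each.
Mimas: (3.75 × 10¹⁹) / (1.86 × 10⁸)³ = 5.828 × 10⁻⁶
Enceladus: (1.08 × 10²⁰) / (2.38 × 10⁸)³ = 8.011 × 10⁻⁶
Ratio (larger/smaller) = 1.37

Enceladus, by a factor of ≈ 1.37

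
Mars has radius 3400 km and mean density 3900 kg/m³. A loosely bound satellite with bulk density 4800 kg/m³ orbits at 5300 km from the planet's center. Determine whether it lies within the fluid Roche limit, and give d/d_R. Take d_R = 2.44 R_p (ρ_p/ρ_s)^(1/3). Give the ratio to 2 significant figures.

inside; d/d_R ≈ 0.68

d_R = 2.44 × (3400 km) × (3900/4800)^(1/3) = 7741 km
d/d_R = (5300) / (7741) = 0.68
Since d/d_R < 1, the body is inside the Roche limit.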